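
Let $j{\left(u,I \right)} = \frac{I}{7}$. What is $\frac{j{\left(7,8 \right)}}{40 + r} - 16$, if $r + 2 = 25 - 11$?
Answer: $- \frac{1454}{91} \approx -15.978$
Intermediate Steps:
$j{\left(u,I \right)} = \frac{I}{7}$ ($j{\left(u,I \right)} = I \frac{1}{7} = \frac{I}{7}$)
$r = 12$ ($r = -2 + \left(25 - 11\right) = -2 + 14 = 12$)
$\frac{j{\left(7,8 \right)}}{40 + r} - 16 = \frac{\frac{1}{7} \cdot 8}{40 + 12} - 16 = \frac{8}{7 \cdot 52} - 16 = \frac{8}{7} \cdot \frac{1}{52} - 16 = \frac{2}{91} - 16 = - \frac{1454}{91}$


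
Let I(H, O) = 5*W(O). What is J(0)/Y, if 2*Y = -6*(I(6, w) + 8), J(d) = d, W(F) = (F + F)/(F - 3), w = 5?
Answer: 0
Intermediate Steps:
W(F) = 2*F/(-3 + F) (W(F) = (2*F)/(-3 + F) = 2*F/(-3 + F))
I(H, O) = 10*O/(-3 + O) (I(H, O) = 5*(2*O/(-3 + O)) = 10*O/(-3 + O))
Y = -99 (Y = (-6*(10*5/(-3 + 5) + 8))/2 = (-6*(10*5/2 + 8))/2 = (-6*(10*5*(½) + 8))/2 = (-6*(25 + 8))/2 = (-6*33)/2 = (½)*(-198) = -99)
J(0)/Y = 0/(-99) = 0*(-1/99) = 0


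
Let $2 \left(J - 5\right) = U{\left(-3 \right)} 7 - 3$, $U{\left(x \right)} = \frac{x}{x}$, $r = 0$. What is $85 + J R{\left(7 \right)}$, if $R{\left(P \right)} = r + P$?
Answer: $134$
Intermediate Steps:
$U{\left(x \right)} = 1$
$R{\left(P \right)} = P$ ($R{\left(P \right)} = 0 + P = P$)
$J = 7$ ($J = 5 + \frac{1 \cdot 7 - 3}{2} = 5 + \frac{7 - 3}{2} = 5 + \frac{1}{2} \cdot 4 = 5 + 2 = 7$)
$85 + J R{\left(7 \right)} = 85 + 7 \cdot 7 = 85 + 49 = 134$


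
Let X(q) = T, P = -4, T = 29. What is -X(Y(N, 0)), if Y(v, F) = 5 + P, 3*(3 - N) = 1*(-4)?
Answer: -29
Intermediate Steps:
N = 13/3 (N = 3 - (-4)/3 = 3 - 1/3*(-4) = 3 + 4/3 = 13/3 ≈ 4.3333)
Y(v, F) = 1 (Y(v, F) = 5 - 4 = 1)
X(q) = 29
-X(Y(N, 0)) = -1*29 = -29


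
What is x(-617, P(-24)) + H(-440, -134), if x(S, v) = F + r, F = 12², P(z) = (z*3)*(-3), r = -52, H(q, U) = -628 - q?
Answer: -96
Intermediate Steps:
P(z) = -9*z (P(z) = (3*z)*(-3) = -9*z)
F = 144
x(S, v) = 92 (x(S, v) = 144 - 52 = 92)
x(-617, P(-24)) + H(-440, -134) = 92 + (-628 - 1*(-440)) = 92 + (-628 + 440) = 92 - 188 = -96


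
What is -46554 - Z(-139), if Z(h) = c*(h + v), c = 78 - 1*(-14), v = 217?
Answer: -53730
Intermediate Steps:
c = 92 (c = 78 + 14 = 92)
Z(h) = 19964 + 92*h (Z(h) = 92*(h + 217) = 92*(217 + h) = 19964 + 92*h)
-46554 - Z(-139) = -46554 - (19964 + 92*(-139)) = -46554 - (19964 - 12788) = -46554 - 1*7176 = -46554 - 7176 = -53730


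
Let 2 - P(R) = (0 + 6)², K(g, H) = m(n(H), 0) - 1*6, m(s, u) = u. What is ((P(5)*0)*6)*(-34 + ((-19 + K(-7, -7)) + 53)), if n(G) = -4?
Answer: 0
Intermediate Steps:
K(g, H) = -6 (K(g, H) = 0 - 1*6 = 0 - 6 = -6)
P(R) = -34 (P(R) = 2 - (0 + 6)² = 2 - 1*6² = 2 - 1*36 = 2 - 36 = -34)
((P(5)*0)*6)*(-34 + ((-19 + K(-7, -7)) + 53)) = (-34*0*6)*(-34 + ((-19 - 6) + 53)) = (0*6)*(-34 + (-25 + 53)) = 0*(-34 + 28) = 0*(-6) = 0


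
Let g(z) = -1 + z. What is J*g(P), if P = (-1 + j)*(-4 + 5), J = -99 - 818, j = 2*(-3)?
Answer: 7336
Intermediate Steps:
j = -6
J = -917
P = -7 (P = (-1 - 6)*(-4 + 5) = -7*1 = -7)
J*g(P) = -917*(-1 - 7) = -917*(-8) = 7336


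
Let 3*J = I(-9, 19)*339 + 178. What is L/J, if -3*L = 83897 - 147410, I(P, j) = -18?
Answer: -63513/5924 ≈ -10.721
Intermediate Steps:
L = 21171 (L = -(83897 - 147410)/3 = -⅓*(-63513) = 21171)
J = -5924/3 (J = (-18*339 + 178)/3 = (-6102 + 178)/3 = (⅓)*(-5924) = -5924/3 ≈ -1974.7)
L/J = 21171/(-5924/3) = 21171*(-3/5924) = -63513/5924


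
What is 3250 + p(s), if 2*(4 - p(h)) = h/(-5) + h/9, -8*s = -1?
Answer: 585721/180 ≈ 3254.0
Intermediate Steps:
s = 1/8 (s = -1/8*(-1) = 1/8 ≈ 0.12500)
p(h) = 4 + 2*h/45 (p(h) = 4 - (h/(-5) + h/9)/2 = 4 - (h*(-1/5) + h*(1/9))/2 = 4 - (-h/5 + h/9)/2 = 4 - (-2)*h/45 = 4 + 2*h/45)
3250 + p(s) = 3250 + (4 + (2/45)*(1/8)) = 3250 + (4 + 1/180) = 3250 + 721/180 = 585721/180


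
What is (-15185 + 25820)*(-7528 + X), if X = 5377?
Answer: -22875885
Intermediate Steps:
(-15185 + 25820)*(-7528 + X) = (-15185 + 25820)*(-7528 + 5377) = 10635*(-2151) = -22875885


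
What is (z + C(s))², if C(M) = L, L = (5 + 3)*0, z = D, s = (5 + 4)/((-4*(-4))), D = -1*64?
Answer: 4096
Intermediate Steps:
D = -64
s = 9/16 ≈ 0.56250
z = -64
L = 0 (L = 8*0 = 0)
C(M) = 0
(z + C(s))² = (-64 + 0)² = (-64)² = 4096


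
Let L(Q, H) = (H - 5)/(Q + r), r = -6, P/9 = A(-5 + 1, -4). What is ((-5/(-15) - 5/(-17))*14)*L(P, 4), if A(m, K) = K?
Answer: 32/153 ≈ 0.20915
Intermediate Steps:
P = -36 (P = 9*(-4) = -36)
L(Q, H) = (-5 + H)/(-6 + Q) (L(Q, H) = (H - 5)/(Q - 6) = (-5 + H)/(-6 + Q))
((-5/(-15) - 5/(-17))*14)*L(P, 4) = ((-5/(-15) - 5/(-17))*14)*((-5 + 4)/(-6 - 36)) = ((-5*(-1/15) - 5*(-1/17))*14)*(-1/(-42)) = ((⅓ + 5/17)*14)*(-1/42*(-1)) = ((32/51)*14)*(1/42) = (448/51)*(1/42) = 32/153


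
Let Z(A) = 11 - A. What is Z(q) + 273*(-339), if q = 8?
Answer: -92544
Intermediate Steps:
Z(q) + 273*(-339) = (11 - 1*8) + 273*(-339) = (11 - 8) - 92547 = 3 - 92547 = -92544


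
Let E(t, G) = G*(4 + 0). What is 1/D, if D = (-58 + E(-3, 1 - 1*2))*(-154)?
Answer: 1/9548 ≈ 0.00010473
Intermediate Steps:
E(t, G) = 4*G (E(t, G) = G*4 = 4*G)
D = 9548 (D = (-58 + 4*(1 - 1*2))*(-154) = (-58 + 4*(1 - 2))*(-154) = (-58 + 4*(-1))*(-154) = (-58 - 4)*(-154) = -62*(-154) = 9548)
1/D = 1/9548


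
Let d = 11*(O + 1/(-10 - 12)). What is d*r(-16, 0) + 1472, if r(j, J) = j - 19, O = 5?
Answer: -871/2 ≈ -435.50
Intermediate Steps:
r(j, J) = -19 + j
d = 109/2 (d = 11*(5 + 1/(-10 - 12)) = 11*(5 + 1/(-22)) = 11*(5 - 1/22) = 11*(109/22) = 109/2 ≈ 54.500)
d*r(-16, 0) + 1472 = 109*(-19 - 16)/2 + 1472 = (109/2)*(-35) + 1472 = -3815/2 + 1472 = -871/2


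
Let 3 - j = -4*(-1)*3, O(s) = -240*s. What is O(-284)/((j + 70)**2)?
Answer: 68160/3721 ≈ 18.318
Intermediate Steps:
j = -9 (j = 3 - (-4*(-1))*3 = 3 - 4*3 = 3 - 1*12 = 3 - 12 = -9)
O(-284)/((j + 70)**2) = (-240*(-284))/((-9 + 70)**2) = 68160/(61**2) = 68160/3721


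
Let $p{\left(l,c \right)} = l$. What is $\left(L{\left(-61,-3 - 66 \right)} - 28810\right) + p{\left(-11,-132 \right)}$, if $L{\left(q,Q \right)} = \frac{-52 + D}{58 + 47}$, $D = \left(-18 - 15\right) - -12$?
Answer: $- \frac{3026278}{105} \approx -28822.0$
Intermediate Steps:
$D = -21$ ($D = -33 + 12 = -21$)
$L{\left(q,Q \right)} = - \frac{73}{105}$ ($L{\left(q,Q \right)} = \frac{-52 - 21}{58 + 47} = - \frac{73}{105}$)
$\left(L{\left(-61,-3 - 66 \right)} - 28810\right) + p{\left(-11,-132 \right)} = \left(- \frac{73}{105} - 28810\right) - 11 = - \frac{3025123}{105} - 11 = - \frac{3026278}{105}$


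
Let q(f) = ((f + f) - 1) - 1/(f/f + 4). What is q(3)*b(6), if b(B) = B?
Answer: 144/5 ≈ 28.800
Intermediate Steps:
q(f) = -6/5 + 2*f (q(f) = (2*f - 1) - 1/(1 + 4) = (-1 + 2*f) - 1/5 = -6/5 + 2*f)
q(3)*b(6) = (-6/5 + 2*3)*6 = (-6/5 + 6)*6 = (24/5)*6 = 144/5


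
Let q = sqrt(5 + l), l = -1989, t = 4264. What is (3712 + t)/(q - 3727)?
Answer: -29726552/13892513 - 63808*I*sqrt(31)/13892513 ≈ -2.1398 - 0.025573*I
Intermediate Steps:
q = 8*I*sqrt(31) (q = sqrt(5 - 1989) = sqrt(-1984) = 8*I*sqrt(31) ≈ 44.542*I)
(3712 + t)/(q - 3727) = (3712 + 4264)/(8*I*sqrt(31) - 3727) = 7976/(-3727 + 8*I*sqrt(31))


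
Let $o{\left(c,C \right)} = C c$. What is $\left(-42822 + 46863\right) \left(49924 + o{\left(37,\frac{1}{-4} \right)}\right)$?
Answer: $\frac{806822019}{4} \approx 2.0171 \cdot 10^{8}$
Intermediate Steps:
$\left(-42822 + 46863\right) \left(49924 + o{\left(37,\frac{1}{-4} \right)}\right) = \left(-42822 + 46863\right) \left(49924 + \frac{1}{-4} \cdot 37\right) = 4041 \left(49924 - \frac{37}{4}\right) = 4041 \cdot \frac{199659}{4} = \frac{806822019}{4}$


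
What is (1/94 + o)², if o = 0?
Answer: 1/8836 ≈ 0.00011317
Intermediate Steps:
(1/94 + o)² = (1/94 + 0)² = (1/94)² = 1/8836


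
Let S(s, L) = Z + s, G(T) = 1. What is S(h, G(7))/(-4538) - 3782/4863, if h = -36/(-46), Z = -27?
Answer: -391810079/507570762 ≈ -0.77193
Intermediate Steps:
h = 18/23 (h = -36*(-1/46) = 18/23 ≈ 0.78261)
S(s, L) = -27 + s
S(h, G(7))/(-4538) - 3782/4863 = (-27 + 18/23)/(-4538) - 3782/4863 = -603/23*(-1/4538) - 3782*1/4863 = 603/104374 - 3782/4863 = -391810079/507570762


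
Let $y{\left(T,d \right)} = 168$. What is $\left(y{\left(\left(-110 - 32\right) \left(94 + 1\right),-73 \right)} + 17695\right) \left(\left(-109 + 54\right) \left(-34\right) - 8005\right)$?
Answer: $-109589505$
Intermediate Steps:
$\left(y{\left(\left(-110 - 32\right) \left(94 + 1\right),-73 \right)} + 17695\right) \left(\left(-109 + 54\right) \left(-34\right) - 8005\right) = \left(168 + 17695\right) \left(\left(-109 + 54\right) \left(-34\right) - 8005\right) = 17863 \left(\left(-55\right) \left(-34\right) - 8005\right) = 17863 \left(1870 - 8005\right) = 17863 \left(-6135\right) = -109589505$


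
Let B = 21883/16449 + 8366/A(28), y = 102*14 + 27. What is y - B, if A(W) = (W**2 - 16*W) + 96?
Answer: 1698686275/1184328 ≈ 1434.3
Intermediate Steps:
A(W) = 96 + W**2 - 16*W
y = 1455 (y = 1428 + 27 = 1455)
B = 24510965/1184328 (B = 21883/16449 + 8366/(96 + 28**2 - 16*28) = 21883*(1/16449) + 8366/(96 + 784 - 448) = 21883/16449 + 8366/432 = 21883/16449 + 8366*(1/432) = 21883/16449 + 4183/216 = 24510965/1184328 ≈ 20.696)
y - B = 1455 - 1*24510965/1184328 = 1455 - 24510965/1184328 = 1698686275/1184328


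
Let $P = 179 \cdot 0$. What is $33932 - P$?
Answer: $33932$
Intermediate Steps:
$P = 0$
$33932 - P = 33932 - 0 = 33932 + 0 = 33932$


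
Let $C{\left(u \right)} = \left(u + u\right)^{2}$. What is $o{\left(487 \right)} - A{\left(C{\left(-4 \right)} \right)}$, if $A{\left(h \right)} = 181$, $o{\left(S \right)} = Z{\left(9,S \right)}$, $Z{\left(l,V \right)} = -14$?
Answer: $-195$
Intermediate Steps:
$o{\left(S \right)} = -14$
$C{\left(u \right)} = 4 u^{2}$ ($C{\left(u \right)} = \left(2 u\right)^{2} = 4 u^{2}$)
$o{\left(487 \right)} - A{\left(C{\left(-4 \right)} \right)} = -14 - 181 = -195$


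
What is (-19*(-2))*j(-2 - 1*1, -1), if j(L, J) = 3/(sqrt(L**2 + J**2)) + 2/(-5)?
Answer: -76/5 + 57*sqrt(10)/5 ≈ 20.850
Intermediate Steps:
j(L, J) = -2/5 + 3/sqrt(J**2 + L**2) (j(L, J) = 3/(sqrt(J**2 + L**2)) + 2*(-1/5) = 3/sqrt(J**2 + L**2) - 2/5 = -2/5 + 3/sqrt(J**2 + L**2))
(-19*(-2))*j(-2 - 1*1, -1) = (-19*(-2))*(-2/5 + 3/sqrt((-1)**2 + (-2 - 1*1)**2)) = 38*(-2/5 + 3/sqrt(1 + (-2 - 1)**2)) = 38*(-2/5 + 3/sqrt(1 + (-3)**2)) = 38*(-2/5 + 3/sqrt(1 + 9)) = 38*(-2/5 + 3/sqrt(10)) = 38*(-2/5 + 3*(sqrt(10)/10)) = 38*(-2/5 + 3*sqrt(10)/10) = -76/5 + 57*sqrt(10)/5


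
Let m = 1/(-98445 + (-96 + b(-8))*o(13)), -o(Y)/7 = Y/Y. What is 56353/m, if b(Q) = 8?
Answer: -5512957637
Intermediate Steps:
o(Y) = -7 (o(Y) = -7*Y/Y = -7*1 = -7)
m = -1/97829 (m = 1/(-98445 + (-96 + 8)*(-7)) = 1/(-98445 - 88*(-7)) = 1/(-98445 + 616) = 1/(-97829) = -1/97829 ≈ -1.0222e-5)
56353/m = 56353/(-1/97829) = 56353*(-97829) = -5512957637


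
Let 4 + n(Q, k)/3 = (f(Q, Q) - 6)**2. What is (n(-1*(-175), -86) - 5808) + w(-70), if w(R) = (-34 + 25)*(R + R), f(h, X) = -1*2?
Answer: -4368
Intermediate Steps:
f(h, X) = -2
w(R) = -18*R
n(Q, k) = 180 (n(Q, k) = -12 + 3*(-2 - 6)**2 = -12 + 3*(-8)**2 = -12 + 3*64 = -12 + 192 = 180)
(n(-1*(-175), -86) - 5808) + w(-70) = (180 - 5808) - 18*(-70) = -5628 + 1260 = -4368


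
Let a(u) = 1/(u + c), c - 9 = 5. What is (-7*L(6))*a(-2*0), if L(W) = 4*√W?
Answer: -2*√6 ≈ -4.8990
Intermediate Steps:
c = 14 (c = 9 + 5 = 14)
a(u) = 1/(14 + u) (a(u) = 1/(u + 14) = 1/(14 + u))
(-7*L(6))*a(-2*0) = (-28*√6)/(14 - 2*0) = (-28*√6)/(14 + 0) = -28*√6/14 = -28*√6*(1/14) = -2*√6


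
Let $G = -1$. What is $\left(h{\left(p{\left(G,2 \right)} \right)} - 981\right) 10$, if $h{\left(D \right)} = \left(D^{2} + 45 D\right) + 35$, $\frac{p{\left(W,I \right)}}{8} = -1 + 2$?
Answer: $-5220$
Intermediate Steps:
$p{\left(W,I \right)} = 8$ ($p{\left(W,I \right)} = 8 \left(-1 + 2\right) = 8 \cdot 1 = 8$)
$h{\left(D \right)} = 35 + D^{2} + 45 D$
$\left(h{\left(p{\left(G,2 \right)} \right)} - 981\right) 10 = \left(\left(35 + 8^{2} + 45 \cdot 8\right) - 981\right) 10 = \left(\left(35 + 64 + 360\right) - 981\right) 10 = \left(459 - 981\right) 10 = \left(-522\right) 10 = -5220$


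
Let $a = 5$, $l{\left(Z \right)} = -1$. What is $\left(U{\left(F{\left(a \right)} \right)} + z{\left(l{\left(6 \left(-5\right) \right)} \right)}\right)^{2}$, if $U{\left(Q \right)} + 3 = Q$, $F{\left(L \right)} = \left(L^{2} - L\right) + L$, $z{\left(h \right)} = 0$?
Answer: $484$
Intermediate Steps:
$F{\left(L \right)} = L^{2}$
$U{\left(Q \right)} = -3 + Q$
$\left(U{\left(F{\left(a \right)} \right)} + z{\left(l{\left(6 \left(-5\right) \right)} \right)}\right)^{2} = \left(\left(-3 + 5^{2}\right) + 0\right)^{2} = \left(\left(-3 + 25\right) + 0\right)^{2} = \left(22 + 0\right)^{2} = 22^{2} = 484$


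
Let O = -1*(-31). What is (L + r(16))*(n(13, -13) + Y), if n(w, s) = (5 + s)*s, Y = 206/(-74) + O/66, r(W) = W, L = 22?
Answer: 4718023/1221 ≈ 3864.1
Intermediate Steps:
O = 31
Y = -5651/2442 (Y = 206/(-74) + 31/66 = 206*(-1/74) + 31*(1/66) = -103/37 + 31/66 = -5651/2442 ≈ -2.3141)
n(w, s) = s*(5 + s)
(L + r(16))*(n(13, -13) + Y) = (22 + 16)*(-13*(5 - 13) - 5651/2442) = 38*(-13*(-8) - 5651/2442) = 38*(104 - 5651/2442) = 38*(248317/2442) = 4718023/1221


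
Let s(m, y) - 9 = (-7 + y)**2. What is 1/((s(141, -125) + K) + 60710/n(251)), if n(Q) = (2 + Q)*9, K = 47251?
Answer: 2277/147346178 ≈ 1.5453e-5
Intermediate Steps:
s(m, y) = 9 + (-7 + y)**2
n(Q) = 18 + 9*Q
1/((s(141, -125) + K) + 60710/n(251)) = 1/(((9 + (-7 - 125)**2) + 47251) + 60710/(18 + 9*251)) = 1/(((9 + (-132)**2) + 47251) + 60710/(18 + 2259)) = 1/(((9 + 17424) + 47251) + 60710/2277) = 1/((17433 + 47251) + 60710*(1/2277)) = 1/(64684 + 60710/2277) = 1/(147346178/2277) = 2277/147346178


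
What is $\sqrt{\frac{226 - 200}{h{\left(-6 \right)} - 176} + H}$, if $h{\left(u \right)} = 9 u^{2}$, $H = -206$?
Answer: $\frac{i \sqrt{1127094}}{74} \approx 14.347 i$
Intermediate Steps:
$\sqrt{\frac{226 - 200}{h{\left(-6 \right)} - 176} + H} = \sqrt{\frac{226 - 200}{9 \left(-6\right)^{2} - 176} - 206} = \sqrt{\frac{26}{9 \cdot 36 - 176} - 206} = \sqrt{\frac{26}{324 - 176} - 206} = \sqrt{\frac{26}{148} - 206} = \sqrt{26 \cdot \frac{1}{148} - 206} = \sqrt{\frac{13}{74} - 206} = \sqrt{- \frac{15231}{74}} = \frac{i \sqrt{1127094}}{74}$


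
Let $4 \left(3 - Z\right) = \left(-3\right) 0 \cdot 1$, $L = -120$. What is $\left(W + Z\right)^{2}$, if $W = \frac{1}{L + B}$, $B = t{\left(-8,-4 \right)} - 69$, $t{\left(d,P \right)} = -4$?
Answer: $\frac{334084}{37249} \approx 8.9689$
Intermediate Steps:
$B = -73$ ($B = -4 - 69 = -73$)
$Z = 3$ ($Z = 3 - \frac{\left(-3\right) 0 \cdot 1}{4} = 3 - \frac{0 \cdot 1}{4} = 3 - 0 = 3 + 0 = 3$)
$W = - \frac{1}{193}$ ($W = \frac{1}{-120 - 73} = \frac{1}{-193} = - \frac{1}{193} \approx -0.0051813$)
$\left(W + Z\right)^{2} = \left(- \frac{1}{193} + 3\right)^{2} = \left(\frac{578}{193}\right)^{2} = \frac{334084}{37249}$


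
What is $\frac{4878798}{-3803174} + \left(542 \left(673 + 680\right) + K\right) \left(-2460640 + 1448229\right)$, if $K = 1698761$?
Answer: $- \frac{4682223725420337758}{1901587} \approx -2.4623 \cdot 10^{12}$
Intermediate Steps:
$\frac{4878798}{-3803174} + \left(542 \left(673 + 680\right) + K\right) \left(-2460640 + 1448229\right) = \frac{4878798}{-3803174} + \left(542 \left(673 + 680\right) + 1698761\right) \left(-2460640 + 1448229\right) = 4878798 \left(- \frac{1}{3803174}\right) + \left(542 \cdot 1353 + 1698761\right) \left(-1012411\right) = - \frac{2439399}{1901587} + \left(733326 + 1698761\right) \left(-1012411\right) = - \frac{2439399}{1901587} + 2432087 \left(-1012411\right) = - \frac{2439399}{1901587} - 2462271631757 = - \frac{4682223725420337758}{1901587}$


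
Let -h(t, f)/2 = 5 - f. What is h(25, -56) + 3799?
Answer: 3677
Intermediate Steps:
h(t, f) = -10 + 2*f (h(t, f) = -2*(5 - f) = -10 + 2*f)
h(25, -56) + 3799 = (-10 + 2*(-56)) + 3799 = (-10 - 112) + 3799 = -122 + 3799 = 3677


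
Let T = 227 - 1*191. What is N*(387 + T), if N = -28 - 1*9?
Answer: -15651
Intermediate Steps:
T = 36 (T = 227 - 191 = 36)
N = -37 (N = -28 - 9 = -37)
N*(387 + T) = -37*(387 + 36) = -37*423 = -15651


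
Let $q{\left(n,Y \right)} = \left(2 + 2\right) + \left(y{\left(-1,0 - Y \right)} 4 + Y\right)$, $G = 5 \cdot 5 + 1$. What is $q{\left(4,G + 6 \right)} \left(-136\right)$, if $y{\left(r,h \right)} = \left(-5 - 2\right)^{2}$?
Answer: $-31552$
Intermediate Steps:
$y{\left(r,h \right)} = 49$ ($y{\left(r,h \right)} = \left(-7\right)^{2} = 49$)
$G = 26$ ($G = 25 + 1 = 26$)
$q{\left(n,Y \right)} = 200 + Y$ ($q{\left(n,Y \right)} = \left(2 + 2\right) + \left(49 \cdot 4 + Y\right) = 4 + \left(196 + Y\right) = 200 + Y$)
$q{\left(4,G + 6 \right)} \left(-136\right) = \left(200 + \left(26 + 6\right)\right) \left(-136\right) = \left(200 + 32\right) \left(-136\right) = 232 \left(-136\right) = -31552$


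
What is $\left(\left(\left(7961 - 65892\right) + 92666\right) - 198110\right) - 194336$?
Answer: $-357711$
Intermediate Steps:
$\left(\left(\left(7961 - 65892\right) + 92666\right) - 198110\right) - 194336 = \left(\left(-57931 + 92666\right) - 198110\right) - 194336 = \left(34735 - 198110\right) - 194336 = -163375 - 194336 = -357711$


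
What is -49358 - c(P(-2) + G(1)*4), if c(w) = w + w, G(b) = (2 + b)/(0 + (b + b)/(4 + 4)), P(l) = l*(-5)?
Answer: -49474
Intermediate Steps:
P(l) = -5*l
G(b) = 4*(2 + b)/b (G(b) = (2 + b)/(0 + (2*b)/8) = (2 + b)/(0 + (2*b)*(1/8)) = (2 + b)/(0 + b/4) = (2 + b)/((b/4)) = (2 + b)*(4/b) = 4*(2 + b)/b)
c(w) = 2*w
-49358 - c(P(-2) + G(1)*4) = -49358 - 2*(-5*(-2) + (4 + 8/1)*4) = -49358 - 2*(10 + (4 + 8*1)*4) = -49358 - 2*(10 + (4 + 8)*4) = -49358 - 2*(10 + 12*4) = -49358 - 2*(10 + 48) = -49358 - 2*58 = -49358 - 1*116 = -49358 - 116 = -49474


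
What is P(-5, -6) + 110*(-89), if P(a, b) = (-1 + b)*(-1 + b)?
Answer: -9741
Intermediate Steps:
P(a, b) = (-1 + b)²
P(-5, -6) + 110*(-89) = (-1 - 6)² + 110*(-89) = (-7)² - 9790 = 49 - 9790 = -9741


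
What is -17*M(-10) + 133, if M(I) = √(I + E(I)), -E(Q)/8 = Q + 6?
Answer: 133 - 17*√22 ≈ 53.263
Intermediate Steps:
E(Q) = -48 - 8*Q (E(Q) = -8*(Q + 6) = -8*(6 + Q) = -48 - 8*Q)
M(I) = √(-48 - 7*I) (M(I) = √(I + (-48 - 8*I)) = √(-48 - 7*I))
-17*M(-10) + 133 = -17*√(-48 - 7*(-10)) + 133 = -17*√(-48 + 70) + 133 = -17*√22 + 133 = 133 - 17*√22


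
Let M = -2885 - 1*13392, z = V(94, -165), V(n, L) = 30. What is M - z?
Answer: -16307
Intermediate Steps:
z = 30
M = -16277 (M = -2885 - 13392 = -16277)
M - z = -16277 - 1*30 = -16277 - 30 = -16307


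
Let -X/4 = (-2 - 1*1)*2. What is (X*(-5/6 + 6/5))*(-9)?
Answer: -396/5 ≈ -79.200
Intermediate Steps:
X = 24 (X = -4*(-2 - 1*1)*2 = -4*(-2 - 1)*2 = -(-12)*2 = -4*(-6) = 24)
(X*(-5/6 + 6/5))*(-9) = (24*(-5/6 + 6/5))*(-9) = (24*(11/30))*(-9) = (44/5)*(-9) = -396/5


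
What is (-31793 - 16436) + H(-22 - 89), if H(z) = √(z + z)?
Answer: -48229 + I*√222 ≈ -48229.0 + 14.9*I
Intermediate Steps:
H(z) = √2*√z (H(z) = √(2*z) = √2*√z)
(-31793 - 16436) + H(-22 - 89) = (-31793 - 16436) + √2*√(-22 - 89) = -48229 + √2*√(-111) = -48229 + √2*(I*√111) = -48229 + I*√222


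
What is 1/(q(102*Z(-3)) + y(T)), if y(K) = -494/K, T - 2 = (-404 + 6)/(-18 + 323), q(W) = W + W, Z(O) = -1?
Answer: -106/96959 ≈ -0.0010932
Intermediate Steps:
q(W) = 2*W
T = 212/305 (T = 2 + (-404 + 6)/(-18 + 323) = 2 - 398/305 = 212/305 ≈ 0.69508)
1/(q(102*Z(-3)) + y(T)) = 1/(2*(102*(-1)) - 494/212/305) = 1/(2*(-102) - 494*305/212) = 1/(-204 - 75335/106) = 1/(-96959/106) = -106/96959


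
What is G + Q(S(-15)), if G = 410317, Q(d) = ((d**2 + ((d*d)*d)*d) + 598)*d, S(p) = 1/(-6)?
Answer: 3189849947/7776 ≈ 4.1022e+5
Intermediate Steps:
S(p) = -1/6
Q(d) = d*(598 + d**2 + d**4) (Q(d) = ((d**2 + (d**2*d)*d) + 598)*d = ((d**2 + d**3*d) + 598)*d = ((d**2 + d**4) + 598)*d = (598 + d**2 + d**4)*d = d*(598 + d**2 + d**4))
G + Q(S(-15)) = 410317 - (598 + (-1/6)**2 + (-1/6)**4)/6 = 410317 - (598 + 1/36 + 1/1296)/6 = 410317 - 1/6*775045/1296 = 410317 - 775045/7776 = 3189849947/7776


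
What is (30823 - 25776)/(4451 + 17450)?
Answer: 5047/21901 ≈ 0.23045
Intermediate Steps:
(30823 - 25776)/(4451 + 17450) = 5047/21901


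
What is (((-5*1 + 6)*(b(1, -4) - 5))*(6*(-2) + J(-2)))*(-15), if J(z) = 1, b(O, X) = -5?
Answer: -1650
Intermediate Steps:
(((-5*1 + 6)*(b(1, -4) - 5))*(6*(-2) + J(-2)))*(-15) = (((-5*1 + 6)*(-5 - 5))*(6*(-2) + 1))*(-15) = (((-5 + 6)*(-10))*(-12 + 1))*(-15) = ((1*(-10))*(-11))*(-15) = -10*(-11)*(-15) = 110*(-15) = -1650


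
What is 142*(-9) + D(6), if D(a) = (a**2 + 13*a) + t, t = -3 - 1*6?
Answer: -1173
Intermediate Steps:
t = -9 (t = -3 - 6 = -9)
D(a) = -9 + a**2 + 13*a (D(a) = (a**2 + 13*a) - 9 = -9 + a**2 + 13*a)
142*(-9) + D(6) = 142*(-9) + (-9 + 6**2 + 13*6) = -1278 + (-9 + 36 + 78) = -1278 + 105 = -1173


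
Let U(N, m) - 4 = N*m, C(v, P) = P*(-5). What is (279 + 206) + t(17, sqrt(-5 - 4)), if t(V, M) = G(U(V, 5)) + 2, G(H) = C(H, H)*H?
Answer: -39118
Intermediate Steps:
C(v, P) = -5*P
U(N, m) = 4 + N*m
G(H) = -5*H**2 (G(H) = (-5*H)*H = -5*H**2)
t(V, M) = 2 - 5*(4 + 5*V)**2 (t(V, M) = -5*(4 + V*5)**2 + 2 = -5*(4 + 5*V)**2 + 2 = 2 - 5*(4 + 5*V)**2)
(279 + 206) + t(17, sqrt(-5 - 4)) = (279 + 206) + (-78 - 200*17 - 125*17**2) = 485 + (-78 - 3400 - 125*289) = 485 + (-78 - 3400 - 36125) = 485 - 39603 = -39118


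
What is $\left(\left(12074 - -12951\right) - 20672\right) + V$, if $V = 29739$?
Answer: $34092$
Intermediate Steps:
$\left(\left(12074 - -12951\right) - 20672\right) + V = \left(\left(12074 - -12951\right) - 20672\right) + 29739 = \left(\left(12074 + 12951\right) - 20672\right) + 29739 = \left(25025 - 20672\right) + 29739 = 4353 + 29739 = 34092$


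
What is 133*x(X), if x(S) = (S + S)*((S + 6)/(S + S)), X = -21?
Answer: -1995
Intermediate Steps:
x(S) = 6 + S (x(S) = (2*S)*((6 + S)/((2*S))) = (2*S)*((6 + S)*(1/(2*S))) = (2*S)*((6 + S)/(2*S)) = 6 + S)
133*x(X) = 133*(6 - 21) = 133*(-15) = -1995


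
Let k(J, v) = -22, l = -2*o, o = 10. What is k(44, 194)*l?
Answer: 440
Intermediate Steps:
l = -20 (l = -2*10 = -20)
k(44, 194)*l = -22*(-20) = 440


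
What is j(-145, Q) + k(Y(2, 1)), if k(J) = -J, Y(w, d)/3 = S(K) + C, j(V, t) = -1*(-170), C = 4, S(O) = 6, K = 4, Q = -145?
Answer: 140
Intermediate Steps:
j(V, t) = 170
Y(w, d) = 30 (Y(w, d) = 3*(6 + 4) = 3*10 = 30)
j(-145, Q) + k(Y(2, 1)) = 170 - 1*30 = 170 - 30 = 140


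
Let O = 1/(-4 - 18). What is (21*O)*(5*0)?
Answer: 0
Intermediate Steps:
O = -1/22 (O = 1/(-22) = -1/22 ≈ -0.045455)
(21*O)*(5*0) = (21*(-1/22))*(5*0) = -21/22*0 = 0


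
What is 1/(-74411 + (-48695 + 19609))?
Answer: -1/103497 ≈ -9.6621e-6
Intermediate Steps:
1/(-74411 + (-48695 + 19609)) = 1/(-74411 - 29086) = 1/(-103497) = -1/103497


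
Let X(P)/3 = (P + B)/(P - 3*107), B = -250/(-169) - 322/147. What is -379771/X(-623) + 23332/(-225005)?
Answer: -95426927549890892/498060042755 ≈ -1.9160e+5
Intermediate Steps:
B = -2524/3549 (B = -250*(-1/169) - 322*1/147 = 250/169 - 46/21 = -2524/3549 ≈ -0.71119)
X(P) = 3*(-2524/3549 + P)/(-321 + P) (X(P) = 3*((P - 2524/3549)/(P - 3*107)) = 3*((-2524/3549 + P)/(P - 321)) = 3*((-2524/3549 + P)/(-321 + P)) = 3*(-2524/3549 + P)/(-321 + P))
-379771/X(-623) + 23332/(-225005) = -379771*1183*(-321 - 623)/(-2524 + 3549*(-623)) + 23332/(-225005) = -379771*(-1116752/(-2524 - 2211027)) + 23332*(-1/225005) = -379771/((1/1183)*(-1/944)*(-2213551)) - 23332/225005 = -379771/2213551/1116752 - 23332/225005 = -379771*1116752/2213551 - 23332/225005 = -424110023792/2213551 - 23332/225005 = -95426927549890892/498060042755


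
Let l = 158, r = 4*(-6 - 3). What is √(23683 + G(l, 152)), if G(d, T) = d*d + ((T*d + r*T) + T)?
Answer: √67343 ≈ 259.51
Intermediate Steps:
r = -36 (r = 4*(-9) = -36)
G(d, T) = d² - 35*T + T*d (G(d, T) = d*d + ((T*d - 36*T) + T) = d² + ((-36*T + T*d) + T) = d² + (-35*T + T*d) = d² - 35*T + T*d)
√(23683 + G(l, 152)) = √(23683 + (158² - 35*152 + 152*158)) = √(23683 + (24964 - 5320 + 24016)) = √(23683 + 43660) = √67343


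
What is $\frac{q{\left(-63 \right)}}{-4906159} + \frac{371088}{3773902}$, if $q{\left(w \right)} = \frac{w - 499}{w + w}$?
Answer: $\frac{57348896793017}{583233942766167} \approx 0.098329$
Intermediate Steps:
$q{\left(w \right)} = \frac{-499 + w}{2 w}$
$\frac{q{\left(-63 \right)}}{-4906159} + \frac{371088}{3773902} = \frac{\frac{1}{2} \frac{1}{-63} \left(-499 - 63\right)}{-4906159} + \frac{371088}{3773902} = \frac{1}{2} \left(- \frac{1}{63}\right) \left(-562\right) \left(- \frac{1}{4906159}\right) + 371088 \cdot \frac{1}{3773902} = \frac{281}{63} \left(- \frac{1}{4906159}\right) + \frac{185544}{1886951} = - \frac{281}{309088017} + \frac{185544}{1886951} = \frac{57348896793017}{583233942766167}$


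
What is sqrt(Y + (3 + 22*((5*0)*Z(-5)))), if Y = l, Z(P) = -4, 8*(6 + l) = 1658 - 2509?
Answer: 5*I*sqrt(70)/4 ≈ 10.458*I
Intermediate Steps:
l = -899/8 (l = -6 + (1658 - 2509)/8 = -6 + (1/8)*(-851) = -6 - 851/8 = -899/8 ≈ -112.38)
Y = -899/8 ≈ -112.38
sqrt(Y + (3 + 22*((5*0)*Z(-5)))) = sqrt(-899/8 + (3 + 22*((5*0)*(-4)))) = sqrt(-899/8 + (3 + 22*(0*(-4)))) = sqrt(-899/8 + (3 + 22*0)) = sqrt(-899/8 + (3 + 0)) = sqrt(-899/8 + 3) = sqrt(-875/8) = 5*I*sqrt(70)/4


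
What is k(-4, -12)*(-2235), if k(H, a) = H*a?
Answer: -107280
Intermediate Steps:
k(-4, -12)*(-2235) = -4*(-12)*(-2235) = 48*(-2235) = -107280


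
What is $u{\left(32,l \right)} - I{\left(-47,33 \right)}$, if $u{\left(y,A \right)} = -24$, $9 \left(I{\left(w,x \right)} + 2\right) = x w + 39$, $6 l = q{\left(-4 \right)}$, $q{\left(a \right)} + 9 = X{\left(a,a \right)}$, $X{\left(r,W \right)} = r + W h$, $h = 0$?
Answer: $146$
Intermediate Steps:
$X{\left(r,W \right)} = r$ ($X{\left(r,W \right)} = r + W 0 = r + 0 = r$)
$q{\left(a \right)} = -9 + a$
$l = - \frac{13}{6}$ ($l = \frac{-9 - 4}{6} = \frac{1}{6} \left(-13\right) = - \frac{13}{6} \approx -2.1667$)
$I{\left(w,x \right)} = \frac{7}{3} + \frac{w x}{9}$ ($I{\left(w,x \right)} = -2 + \frac{x w + 39}{9} = -2 + \frac{w x + 39}{9} = -2 + \frac{39 + w x}{9} = -2 + \left(\frac{13}{3} + \frac{w x}{9}\right) = \frac{7}{3} + \frac{w x}{9}$)
$u{\left(32,l \right)} - I{\left(-47,33 \right)} = -24 - \left(\frac{7}{3} + \frac{1}{9} \left(-47\right) 33\right) = -24 - \left(\frac{7}{3} - \frac{517}{3}\right) = -24 - -170 = -24 + 170 = 146$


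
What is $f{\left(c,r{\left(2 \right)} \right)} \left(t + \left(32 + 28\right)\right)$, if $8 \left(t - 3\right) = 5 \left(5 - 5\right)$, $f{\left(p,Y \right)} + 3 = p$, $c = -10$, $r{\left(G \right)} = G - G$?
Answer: $-819$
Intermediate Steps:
$r{\left(G \right)} = 0$
$f{\left(p,Y \right)} = -3 + p$
$t = 3$ ($t = 3 + \frac{5 \left(5 - 5\right)}{8} = 3 + \frac{5 \cdot 0}{8} = 3 + \frac{1}{8} \cdot 0 = 3 + 0 = 3$)
$f{\left(c,r{\left(2 \right)} \right)} \left(t + \left(32 + 28\right)\right) = \left(-3 - 10\right) \left(3 + \left(32 + 28\right)\right) = - 13 \left(3 + 60\right) = \left(-13\right) 63 = -819$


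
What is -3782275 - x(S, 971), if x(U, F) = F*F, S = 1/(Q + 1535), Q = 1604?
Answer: -4725116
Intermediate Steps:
S = 1/3139 (S = 1/(1604 + 1535) = 1/3139 ≈ 0.00031857)
x(U, F) = F²
-3782275 - x(S, 971) = -3782275 - 1*971² = -3782275 - 1*942841 = -3782275 - 942841 = -4725116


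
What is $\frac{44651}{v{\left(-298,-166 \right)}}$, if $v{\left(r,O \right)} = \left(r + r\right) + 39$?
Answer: $- \frac{44651}{557} \approx -80.163$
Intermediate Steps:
$v{\left(r,O \right)} = 39 + 2 r$ ($v{\left(r,O \right)} = 2 r + 39 = 39 + 2 r$)
$\frac{44651}{v{\left(-298,-166 \right)}} = \frac{44651}{39 + 2 \left(-298\right)} = \frac{44651}{39 - 596} = \frac{44651}{-557} = 44651 \left(- \frac{1}{557}\right) = - \frac{44651}{557}$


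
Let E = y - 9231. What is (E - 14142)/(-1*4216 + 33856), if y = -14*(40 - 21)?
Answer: -23639/29640 ≈ -0.79754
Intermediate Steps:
y = -266 (y = -14*19 = -266)
E = -9497 (E = -266 - 9231 = -9497)
(E - 14142)/(-1*4216 + 33856) = (-9497 - 14142)/(-1*4216 + 33856) = -23639/(-4216 + 33856) = -23639/29640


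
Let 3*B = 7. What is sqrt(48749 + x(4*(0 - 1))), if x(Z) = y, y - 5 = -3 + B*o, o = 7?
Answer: sqrt(438906)/3 ≈ 220.83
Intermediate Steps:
B = 7/3 (B = (1/3)*7 = 7/3 ≈ 2.3333)
y = 55/3 (y = 5 + (-3 + (7/3)*7) = 5 + (-3 + 49/3) = 5 + 40/3 = 55/3 ≈ 18.333)
x(Z) = 55/3
sqrt(48749 + x(4*(0 - 1))) = sqrt(48749 + 55/3) = sqrt(146302/3) = sqrt(438906)/3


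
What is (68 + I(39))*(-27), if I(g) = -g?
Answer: -783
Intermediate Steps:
(68 + I(39))*(-27) = (68 - 1*39)*(-27) = (68 - 39)*(-27) = 29*(-27) = -783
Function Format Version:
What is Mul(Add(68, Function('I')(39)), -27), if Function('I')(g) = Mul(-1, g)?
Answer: -783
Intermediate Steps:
Mul(Add(68, Function('I')(39)), -27) = Mul(Add(68, Mul(-1, 39)), -27) = Mul(Add(68, -39), -27) = Mul(29, -27) = -783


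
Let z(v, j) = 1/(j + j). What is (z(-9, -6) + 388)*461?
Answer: 2145955/12 ≈ 1.7883e+5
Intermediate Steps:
z(v, j) = 1/(2*j)
(z(-9, -6) + 388)*461 = ((½)/(-6) + 388)*461 = ((½)*(-⅙) + 388)*461 = (-1/12 + 388)*461 = (4655/12)*461 = 2145955/12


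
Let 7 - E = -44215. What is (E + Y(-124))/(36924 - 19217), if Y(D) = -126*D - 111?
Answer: 59735/17707 ≈ 3.3735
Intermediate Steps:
Y(D) = -111 - 126*D
E = 44222 (E = 7 - 1*(-44215) = 7 + 44215 = 44222)
(E + Y(-124))/(36924 - 19217) = (44222 + (-111 - 126*(-124)))/(36924 - 19217) = (44222 + (-111 + 15624))/17707 = (44222 + 15513)*(1/17707) = 59735*(1/17707) = 59735/17707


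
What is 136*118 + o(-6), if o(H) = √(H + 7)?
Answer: 16049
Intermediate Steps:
o(H) = √(7 + H)
136*118 + o(-6) = 136*118 + √(7 - 6) = 16048 + √1 = 16048 + 1 = 16049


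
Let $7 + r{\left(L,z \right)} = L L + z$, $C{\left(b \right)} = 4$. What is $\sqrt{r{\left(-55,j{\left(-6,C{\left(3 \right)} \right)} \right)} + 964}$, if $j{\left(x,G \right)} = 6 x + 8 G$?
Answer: $3 \sqrt{442} \approx 63.071$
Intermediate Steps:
$r{\left(L,z \right)} = -7 + z + L^{2}$ ($r{\left(L,z \right)} = -7 + \left(L L + z\right) = -7 + \left(L^{2} + z\right) = -7 + \left(z + L^{2}\right) = -7 + z + L^{2}$)
$\sqrt{r{\left(-55,j{\left(-6,C{\left(3 \right)} \right)} \right)} + 964} = \sqrt{\left(-7 + \left(6 \left(-6\right) + 8 \cdot 4\right) + \left(-55\right)^{2}\right) + 964} = \sqrt{\left(-7 + \left(-36 + 32\right) + 3025\right) + 964} = \sqrt{\left(-7 - 4 + 3025\right) + 964} = \sqrt{3014 + 964} = \sqrt{3978} = 3 \sqrt{442}$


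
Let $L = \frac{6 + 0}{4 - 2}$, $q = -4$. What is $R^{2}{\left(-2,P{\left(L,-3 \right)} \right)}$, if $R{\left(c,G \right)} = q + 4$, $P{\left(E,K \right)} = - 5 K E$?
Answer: $0$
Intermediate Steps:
$L = 3$ ($L = \frac{6}{2} = 6 \cdot \frac{1}{2} = 3$)
$P{\left(E,K \right)} = - 5 E K$
$R{\left(c,G \right)} = 0$ ($R{\left(c,G \right)} = -4 + 4 = 0$)
$R^{2}{\left(-2,P{\left(L,-3 \right)} \right)} = 0^{2} = 0$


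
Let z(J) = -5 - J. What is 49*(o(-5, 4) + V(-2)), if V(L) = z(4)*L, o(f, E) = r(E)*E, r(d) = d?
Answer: 1666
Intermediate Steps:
o(f, E) = E² (o(f, E) = E*E = E²)
V(L) = -9*L (V(L) = (-5 - 1*4)*L = (-5 - 4)*L = -9*L)
49*(o(-5, 4) + V(-2)) = 49*(4² - 9*(-2)) = 49*(16 + 18) = 49*34 = 1666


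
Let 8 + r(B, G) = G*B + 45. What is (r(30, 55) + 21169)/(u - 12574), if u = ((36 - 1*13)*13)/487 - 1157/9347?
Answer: -1000387121/550331523 ≈ -1.8178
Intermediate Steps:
u = 171638/350153 (u = ((36 - 13)*13)*(1/487) - 1157*1/9347 = (23*13)*(1/487) - 89/719 = 299*(1/487) - 89/719 = 299/487 - 89/719 = 171638/350153 ≈ 0.49018)
r(B, G) = 37 + B*G (r(B, G) = -8 + (G*B + 45) = -8 + (B*G + 45) = -8 + (45 + B*G) = 37 + B*G)
(r(30, 55) + 21169)/(u - 12574) = ((37 + 30*55) + 21169)/(171638/350153 - 12574) = ((37 + 1650) + 21169)/(-4402652184/350153) = (1687 + 21169)*(-350153/4402652184) = 22856*(-350153/4402652184) = -1000387121/550331523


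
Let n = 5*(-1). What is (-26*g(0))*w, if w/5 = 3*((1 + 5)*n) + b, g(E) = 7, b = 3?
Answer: 79170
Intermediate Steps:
n = -5
w = -435 (w = 5*(3*((1 + 5)*(-5)) + 3) = 5*(3*(6*(-5)) + 3) = 5*(3*(-30) + 3) = 5*(-90 + 3) = 5*(-87) = -435)
(-26*g(0))*w = -26*7*(-435) = -182*(-435) = 79170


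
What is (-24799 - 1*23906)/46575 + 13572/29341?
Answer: -4086859/7007985 ≈ -0.58317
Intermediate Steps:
(-24799 - 1*23906)/46575 + 13572/29341 = (-24799 - 23906)*(1/46575) + 13572*(1/29341) = -48705*1/46575 + 1044/2257 = -3247/3105 + 1044/2257 = -4086859/7007985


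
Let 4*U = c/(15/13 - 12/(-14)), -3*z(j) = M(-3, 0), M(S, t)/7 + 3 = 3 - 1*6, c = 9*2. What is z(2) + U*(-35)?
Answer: -7847/122 ≈ -64.320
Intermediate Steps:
c = 18
M(S, t) = -42 (M(S, t) = -21 + 7*(3 - 1*6) = -21 + 7*(3 - 6) = -21 + 7*(-3) = -21 - 21 = -42)
z(j) = 14 (z(j) = -⅓*(-42) = 14)
U = 273/122 (U = (18/(15/13 - 12/(-14)))/4 = (18/(15*(1/13) - 12*(-1/14)))/4 = (18/(15/13 + 6/7))/4 = (18/(183/91))/4 = (18*(91/183))/4 = (¼)*(546/61) = 273/122 ≈ 2.2377)
z(2) + U*(-35) = 14 + (273/122)*(-35) = 14 - 9555/122 = -7847/122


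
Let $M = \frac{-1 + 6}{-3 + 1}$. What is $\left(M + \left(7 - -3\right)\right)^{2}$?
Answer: $\frac{225}{4} \approx 56.25$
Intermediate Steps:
$M = - \frac{5}{2}$ ($M = \frac{5}{-2} = 5 \left(- \frac{1}{2}\right) = - \frac{5}{2} \approx -2.5$)
$\left(M + \left(7 - -3\right)\right)^{2} = \left(- \frac{5}{2} + \left(7 - -3\right)\right)^{2} = \left(- \frac{5}{2} + \left(7 + 3\right)\right)^{2} = \left(- \frac{5}{2} + 10\right)^{2} = \left(\frac{15}{2}\right)^{2} = \frac{225}{4}$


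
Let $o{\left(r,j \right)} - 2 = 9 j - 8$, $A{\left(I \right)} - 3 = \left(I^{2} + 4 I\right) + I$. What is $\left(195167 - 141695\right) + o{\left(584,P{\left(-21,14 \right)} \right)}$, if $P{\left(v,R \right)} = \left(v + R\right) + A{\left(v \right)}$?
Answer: $56454$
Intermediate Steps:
$A{\left(I \right)} = 3 + I^{2} + 5 I$ ($A{\left(I \right)} = 3 + \left(\left(I^{2} + 4 I\right) + I\right) = 3 + \left(I^{2} + 5 I\right) = 3 + I^{2} + 5 I$)
$P{\left(v,R \right)} = 3 + R + v^{2} + 6 v$ ($P{\left(v,R \right)} = \left(v + R\right) + \left(3 + v^{2} + 5 v\right) = \left(R + v\right) + \left(3 + v^{2} + 5 v\right) = 3 + R + v^{2} + 6 v$)
$o{\left(r,j \right)} = -6 + 9 j$ ($o{\left(r,j \right)} = 2 + \left(9 j - 8\right) = 2 + \left(-8 + 9 j\right) = -6 + 9 j$)
$\left(195167 - 141695\right) + o{\left(584,P{\left(-21,14 \right)} \right)} = \left(195167 - 141695\right) - \left(6 - 9 \left(3 + 14 + \left(-21\right)^{2} + 6 \left(-21\right)\right)\right) = 53472 - \left(6 - 9 \left(3 + 14 + 441 - 126\right)\right) = 53472 + \left(-6 + 9 \cdot 332\right) = 53472 + \left(-6 + 2988\right) = 53472 + 2982 = 56454$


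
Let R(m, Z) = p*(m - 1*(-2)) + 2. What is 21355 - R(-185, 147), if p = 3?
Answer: 21902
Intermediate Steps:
R(m, Z) = 8 + 3*m (R(m, Z) = 3*(m - 1*(-2)) + 2 = 3*(m + 2) + 2 = 3*(2 + m) + 2 = (6 + 3*m) + 2 = 8 + 3*m)
21355 - R(-185, 147) = 21355 - (8 + 3*(-185)) = 21355 - (8 - 555) = 21355 - 1*(-547) = 21355 + 547 = 21902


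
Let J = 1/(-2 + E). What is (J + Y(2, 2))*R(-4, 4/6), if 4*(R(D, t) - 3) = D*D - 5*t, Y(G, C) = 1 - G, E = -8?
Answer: -407/60 ≈ -6.7833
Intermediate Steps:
R(D, t) = 3 - 5*t/4 + D**2/4 (R(D, t) = 3 + (D*D - 5*t)/4 = 3 + (D**2 - 5*t)/4 = 3 + (-5*t/4 + D**2/4) = 3 - 5*t/4 + D**2/4)
J = -1/10 (J = 1/(-2 - 8) = 1/(-10) = -1/10 ≈ -0.10000)
(J + Y(2, 2))*R(-4, 4/6) = (-1/10 + (1 - 1*2))*(3 - 5/6 + (1/4)*(-4)**2) = (-1/10 + (1 - 2))*(3 - 5/6 + (1/4)*16) = (-1/10 - 1)*(3 - 5/4*2/3 + 4) = -11*(3 - 5/6 + 4)/10 = -11/10*37/6 = -407/60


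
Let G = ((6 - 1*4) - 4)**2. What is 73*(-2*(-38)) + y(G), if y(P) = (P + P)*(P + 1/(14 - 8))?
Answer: 16744/3 ≈ 5581.3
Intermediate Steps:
G = 4 (G = ((6 - 4) - 4)**2 = (2 - 4)**2 = (-2)**2 = 4)
y(P) = 2*P*(1/6 + P) (y(P) = (2*P)*(P + 1/6) = (2*P)*(1/6 + P) = 2*P*(1/6 + P))
73*(-2*(-38)) + y(G) = 73*(-2*(-38)) + (1/3)*4*(1 + 6*4) = 73*76 + (1/3)*4*(1 + 24) = 5548 + (1/3)*4*25 = 5548 + 100/3 = 16744/3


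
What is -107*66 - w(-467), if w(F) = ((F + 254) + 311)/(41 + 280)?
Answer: -2267000/321 ≈ -7062.3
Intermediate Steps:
w(F) = 565/321 + F/321 (w(F) = ((254 + F) + 311)/321 = (565 + F)*(1/321) = 565/321 + F/321)
-107*66 - w(-467) = -107*66 - (565/321 + (1/321)*(-467)) = -7062 - (565/321 - 467/321) = -7062 - 1*98/321 = -7062 - 98/321 = -2267000/321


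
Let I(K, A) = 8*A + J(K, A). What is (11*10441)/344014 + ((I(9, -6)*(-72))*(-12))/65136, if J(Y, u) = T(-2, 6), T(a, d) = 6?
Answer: -9474707/42438818 ≈ -0.22326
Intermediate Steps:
J(Y, u) = 6
I(K, A) = 6 + 8*A (I(K, A) = 8*A + 6 = 6 + 8*A)
(11*10441)/344014 + ((I(9, -6)*(-72))*(-12))/65136 = (11*10441)/344014 + (((6 + 8*(-6))*(-72))*(-12))/65136 = 114851*(1/344014) + (((6 - 48)*(-72))*(-12))*(1/65136) = 10441/31274 + (-42*(-72)*(-12))*(1/65136) = 10441/31274 + (3024*(-12))*(1/65136) = 10441/31274 - 36288*1/65136 = 10441/31274 - 756/1357 = -9474707/42438818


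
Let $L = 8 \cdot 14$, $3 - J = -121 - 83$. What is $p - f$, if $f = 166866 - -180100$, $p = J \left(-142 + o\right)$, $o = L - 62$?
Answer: $-366010$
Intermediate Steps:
$J = 207$ ($J = 3 - \left(-121 - 83\right) = 3 - -204 = 3 + 204 = 207$)
$L = 112$
$o = 50$ ($o = 112 - 62 = 50$)
$p = -19044$ ($p = 207 \left(-142 + 50\right) = 207 \left(-92\right) = -19044$)
$f = 346966$ ($f = 166866 + 180100 = 346966$)
$p - f = -19044 - 346966 = -366010$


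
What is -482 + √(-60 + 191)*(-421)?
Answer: -482 - 421*√131 ≈ -5300.6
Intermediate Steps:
-482 + √(-60 + 191)*(-421) = -482 + √131*(-421) = -482 - 421*√131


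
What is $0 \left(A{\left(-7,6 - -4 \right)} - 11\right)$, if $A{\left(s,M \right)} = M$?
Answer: $0$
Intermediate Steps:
$0 \left(A{\left(-7,6 - -4 \right)} - 11\right) = 0 \left(\left(6 - -4\right) - 11\right) = 0 \left(\left(6 + 4\right) - 11\right) = 0 \left(10 - 11\right) = 0 \left(-1\right) = 0$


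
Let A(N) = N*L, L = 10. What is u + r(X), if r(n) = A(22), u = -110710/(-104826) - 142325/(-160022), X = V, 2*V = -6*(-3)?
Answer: 1861508976955/8387233086 ≈ 221.95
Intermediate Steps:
V = 9 (V = (-6*(-3))/2 = (1/2)*18 = 9)
X = 9
A(N) = 10*N (A(N) = N*10 = 10*N)
u = 16317698035/8387233086 (u = -110710*(-1/104826) - 142325*(-1/160022) = 55355/52413 + 142325/160022 = 16317698035/8387233086 ≈ 1.9455)
r(n) = 220 (r(n) = 10*22 = 220)
u + r(X) = 16317698035/8387233086 + 220 = 1861508976955/8387233086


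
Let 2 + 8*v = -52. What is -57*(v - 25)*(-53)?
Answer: -383667/4 ≈ -95917.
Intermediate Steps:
v = -27/4 (v = -¼ + (⅛)*(-52) = -¼ - 13/2 = -27/4 ≈ -6.7500)
-57*(v - 25)*(-53) = -57*(-27/4 - 25)*(-53) = -(-7239)*(-53)/4 = -57*6731/4 = -383667/4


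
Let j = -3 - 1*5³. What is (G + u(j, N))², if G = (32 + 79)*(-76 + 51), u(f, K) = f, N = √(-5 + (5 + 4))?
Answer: 8427409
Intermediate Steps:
N = 2 (N = √(-5 + 9) = √4 = 2)
j = -128 (j = -3 - 1*125 = -3 - 125 = -128)
G = -2775 (G = 111*(-25) = -2775)
(G + u(j, N))² = (-2775 - 128)² = (-2903)² = 8427409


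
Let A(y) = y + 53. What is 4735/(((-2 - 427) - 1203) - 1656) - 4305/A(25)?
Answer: -2420695/42744 ≈ -56.632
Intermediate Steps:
A(y) = 53 + y
4735/(((-2 - 427) - 1203) - 1656) - 4305/A(25) = 4735/(((-2 - 427) - 1203) - 1656) - 4305/(53 + 25) = 4735/((-429 - 1203) - 1656) - 4305/78 = 4735/(-1632 - 1656) - 4305*1/78 = 4735/(-3288) - 1435/26 = 4735*(-1/3288) - 1435/26 = -4735/3288 - 1435/26 = -2420695/42744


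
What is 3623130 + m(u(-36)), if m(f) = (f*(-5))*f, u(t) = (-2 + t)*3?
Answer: 3558150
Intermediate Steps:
u(t) = -6 + 3*t
m(f) = -5*f² (m(f) = (-5*f)*f = -5*f²)
3623130 + m(u(-36)) = 3623130 - 5*(-6 + 3*(-36))² = 3623130 - 5*(-6 - 108)² = 3623130 - 5*(-114)² = 3623130 - 5*12996 = 3623130 - 64980 = 3558150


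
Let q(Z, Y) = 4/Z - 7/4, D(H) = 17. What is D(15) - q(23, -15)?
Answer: 1709/92 ≈ 18.576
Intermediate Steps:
q(Z, Y) = -7/4 + 4/Z (q(Z, Y) = 4/Z - 7*¼ = 4/Z - 7/4 = -7/4 + 4/Z)
D(15) - q(23, -15) = 17 - (-7/4 + 4/23) = 17 - 1*(-145/92) = 17 + 145/92 = 1709/92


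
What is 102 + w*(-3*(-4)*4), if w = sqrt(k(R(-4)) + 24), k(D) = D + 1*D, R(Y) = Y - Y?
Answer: 102 + 96*sqrt(6) ≈ 337.15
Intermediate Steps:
R(Y) = 0
k(D) = 2*D (k(D) = D + D = 2*D)
w = 2*sqrt(6) (w = sqrt(2*0 + 24) = sqrt(0 + 24) = sqrt(24) = 2*sqrt(6) ≈ 4.8990)
102 + w*(-3*(-4)*4) = 102 + (2*sqrt(6))*(-3*(-4)*4) = 102 + (2*sqrt(6))*(12*4) = 102 + (2*sqrt(6))*48 = 102 + 96*sqrt(6)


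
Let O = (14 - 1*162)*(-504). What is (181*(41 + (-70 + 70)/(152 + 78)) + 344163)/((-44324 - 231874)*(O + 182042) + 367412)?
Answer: -43948/8860178765 ≈ -4.9602e-6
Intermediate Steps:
O = 74592 (O = (14 - 162)*(-504) = -148*(-504) = 74592)
(181*(41 + (-70 + 70)/(152 + 78)) + 344163)/((-44324 - 231874)*(O + 182042) + 367412) = (181*(41 + (-70 + 70)/(152 + 78)) + 344163)/((-44324 - 231874)*(74592 + 182042) + 367412) = (181*(41 + 0/230) + 344163)/(-276198*256634 + 367412) = (181*(41 + 0*(1/230)) + 344163)/(-70881797532 + 367412) = (181*(41 + 0) + 344163)/(-70881430120) = (181*41 + 344163)*(-1/70881430120) = (7421 + 344163)*(-1/70881430120) = 351584*(-1/70881430120) = -43948/8860178765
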